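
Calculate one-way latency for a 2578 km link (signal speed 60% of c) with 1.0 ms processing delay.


Speed = 0.6 * 3e5 km/s = 180000 km/s
Propagation delay = 2578 / 180000 = 0.0143 s = 14.3222 ms
Processing delay = 1.0 ms
Total one-way latency = 15.3222 ms


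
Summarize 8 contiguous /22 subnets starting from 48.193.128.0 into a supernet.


Original prefix: /22
Number of subnets: 8 = 2^3
New prefix = 22 - 3 = 19
Supernet: 48.193.128.0/19


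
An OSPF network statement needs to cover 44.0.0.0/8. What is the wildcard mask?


Subnet mask: 255.0.0.0
Wildcard = 255.255.255.255 - subnet mask
255 - 255 = 0
255 - 0 = 255
255 - 0 = 255
255 - 0 = 255
Wildcard: 0.255.255.255


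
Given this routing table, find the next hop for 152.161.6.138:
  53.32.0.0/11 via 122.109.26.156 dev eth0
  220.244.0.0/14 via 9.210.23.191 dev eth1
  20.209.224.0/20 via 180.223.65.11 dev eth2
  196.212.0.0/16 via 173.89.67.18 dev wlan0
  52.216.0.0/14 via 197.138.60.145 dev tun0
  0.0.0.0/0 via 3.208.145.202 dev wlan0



Longest prefix match for 152.161.6.138:
  /11 53.32.0.0: no
  /14 220.244.0.0: no
  /20 20.209.224.0: no
  /16 196.212.0.0: no
  /14 52.216.0.0: no
  /0 0.0.0.0: MATCH
Selected: next-hop 3.208.145.202 via wlan0 (matched /0)


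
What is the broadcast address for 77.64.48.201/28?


Network: 77.64.48.192/28
Host bits = 4
Set all host bits to 1:
Broadcast: 77.64.48.207


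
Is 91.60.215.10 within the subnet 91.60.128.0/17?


Subnet network: 91.60.128.0
Test IP AND mask: 91.60.128.0
Yes, 91.60.215.10 is in 91.60.128.0/17


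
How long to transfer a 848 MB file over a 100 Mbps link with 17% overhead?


Effective throughput = 100 * (1 - 17/100) = 83 Mbps
File size in Mb = 848 * 8 = 6784 Mb
Time = 6784 / 83
Time = 81.7349 seconds


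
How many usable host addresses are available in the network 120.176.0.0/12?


Host bits = 32 - 12 = 20
Total addresses = 2^20 = 1048576
Usable = total - 2 (network and broadcast)
Usable hosts: 1048574


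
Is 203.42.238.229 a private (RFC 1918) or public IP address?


RFC 1918 private ranges:
  10.0.0.0/8 (10.0.0.0 - 10.255.255.255)
  172.16.0.0/12 (172.16.0.0 - 172.31.255.255)
  192.168.0.0/16 (192.168.0.0 - 192.168.255.255)
Public (not in any RFC 1918 range)


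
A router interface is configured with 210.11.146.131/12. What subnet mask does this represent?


/12 means 12 network bits, 20 host bits
Binary: 11111111111100000000000000000000
Mask: 255.240.0.0


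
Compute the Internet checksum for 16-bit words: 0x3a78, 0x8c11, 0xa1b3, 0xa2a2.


Sum all words (with carry folding):
+ 0x3a78 = 0x3a78
+ 0x8c11 = 0xc689
+ 0xa1b3 = 0x683d
+ 0xa2a2 = 0x0ae0
One's complement: ~0x0ae0
Checksum = 0xf51f


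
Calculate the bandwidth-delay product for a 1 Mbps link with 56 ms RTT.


BDP = bandwidth * RTT
= 1 Mbps * 56 ms
= 1 * 1e6 * 56 / 1000 bits
= 56000 bits
= 7000 bytes
= 6.8359 KB
BDP = 56000 bits (7000 bytes)


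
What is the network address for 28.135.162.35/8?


IP:   00011100.10000111.10100010.00100011
Mask: 11111111.00000000.00000000.00000000
AND operation:
Net:  00011100.00000000.00000000.00000000
Network: 28.0.0.0/8


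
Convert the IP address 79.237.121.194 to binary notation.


79 = 01001111
237 = 11101101
121 = 01111001
194 = 11000010
Binary: 01001111.11101101.01111001.11000010


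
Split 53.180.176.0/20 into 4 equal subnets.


New prefix = 20 + 2 = 22
Each subnet has 1024 addresses
  53.180.176.0/22
  53.180.180.0/22
  53.180.184.0/22
  53.180.188.0/22
Subnets: 53.180.176.0/22, 53.180.180.0/22, 53.180.184.0/22, 53.180.188.0/22


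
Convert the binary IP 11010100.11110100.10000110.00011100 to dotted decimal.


11010100 = 212
11110100 = 244
10000110 = 134
00011100 = 28
IP: 212.244.134.28


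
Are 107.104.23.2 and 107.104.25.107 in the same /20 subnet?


Mask: 255.255.240.0
107.104.23.2 AND mask = 107.104.16.0
107.104.25.107 AND mask = 107.104.16.0
Yes, same subnet (107.104.16.0)


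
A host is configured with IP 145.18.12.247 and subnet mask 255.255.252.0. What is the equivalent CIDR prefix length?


Binary: 11111111.11111111.11111100.00000000
Count leading 1s
Prefix: /22


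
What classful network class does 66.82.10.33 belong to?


First octet: 66
Binary: 01000010
0xxxxxxx -> Class A (1-126)
Class A, default mask 255.0.0.0 (/8)


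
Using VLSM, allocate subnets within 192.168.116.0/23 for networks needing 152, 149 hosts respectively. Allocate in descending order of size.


152 hosts -> /24 (254 usable): 192.168.116.0/24
149 hosts -> /24 (254 usable): 192.168.117.0/24
Allocation: 192.168.116.0/24 (152 hosts, 254 usable); 192.168.117.0/24 (149 hosts, 254 usable)


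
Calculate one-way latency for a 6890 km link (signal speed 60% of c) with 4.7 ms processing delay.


Speed = 0.6 * 3e5 km/s = 180000 km/s
Propagation delay = 6890 / 180000 = 0.0383 s = 38.2778 ms
Processing delay = 4.7 ms
Total one-way latency = 42.9778 ms


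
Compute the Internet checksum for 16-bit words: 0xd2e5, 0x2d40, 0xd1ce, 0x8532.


Sum all words (with carry folding):
+ 0xd2e5 = 0xd2e5
+ 0x2d40 = 0x0026
+ 0xd1ce = 0xd1f4
+ 0x8532 = 0x5727
One's complement: ~0x5727
Checksum = 0xa8d8


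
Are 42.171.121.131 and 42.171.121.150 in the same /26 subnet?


Mask: 255.255.255.192
42.171.121.131 AND mask = 42.171.121.128
42.171.121.150 AND mask = 42.171.121.128
Yes, same subnet (42.171.121.128)


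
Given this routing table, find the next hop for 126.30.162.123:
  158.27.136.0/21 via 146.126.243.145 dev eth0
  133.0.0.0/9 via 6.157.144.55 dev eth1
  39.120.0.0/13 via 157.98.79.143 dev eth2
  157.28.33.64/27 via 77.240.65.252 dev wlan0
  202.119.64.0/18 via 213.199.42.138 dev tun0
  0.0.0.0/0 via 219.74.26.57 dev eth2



Longest prefix match for 126.30.162.123:
  /21 158.27.136.0: no
  /9 133.0.0.0: no
  /13 39.120.0.0: no
  /27 157.28.33.64: no
  /18 202.119.64.0: no
  /0 0.0.0.0: MATCH
Selected: next-hop 219.74.26.57 via eth2 (matched /0)


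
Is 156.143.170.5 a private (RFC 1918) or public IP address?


RFC 1918 private ranges:
  10.0.0.0/8 (10.0.0.0 - 10.255.255.255)
  172.16.0.0/12 (172.16.0.0 - 172.31.255.255)
  192.168.0.0/16 (192.168.0.0 - 192.168.255.255)
Public (not in any RFC 1918 range)


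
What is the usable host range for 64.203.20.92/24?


Network: 64.203.20.0
Broadcast: 64.203.20.255
First usable = network + 1
Last usable = broadcast - 1
Range: 64.203.20.1 to 64.203.20.254


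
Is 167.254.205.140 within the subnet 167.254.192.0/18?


Subnet network: 167.254.192.0
Test IP AND mask: 167.254.192.0
Yes, 167.254.205.140 is in 167.254.192.0/18


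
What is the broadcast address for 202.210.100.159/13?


Network: 202.208.0.0/13
Host bits = 19
Set all host bits to 1:
Broadcast: 202.215.255.255


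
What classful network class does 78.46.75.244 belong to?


First octet: 78
Binary: 01001110
0xxxxxxx -> Class A (1-126)
Class A, default mask 255.0.0.0 (/8)


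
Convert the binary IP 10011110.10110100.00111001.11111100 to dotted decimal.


10011110 = 158
10110100 = 180
00111001 = 57
11111100 = 252
IP: 158.180.57.252


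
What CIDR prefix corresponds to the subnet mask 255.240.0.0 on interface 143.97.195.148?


Binary: 11111111.11110000.00000000.00000000
Count leading 1s
Prefix: /12


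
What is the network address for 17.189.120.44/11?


IP:   00010001.10111101.01111000.00101100
Mask: 11111111.11100000.00000000.00000000
AND operation:
Net:  00010001.10100000.00000000.00000000
Network: 17.160.0.0/11


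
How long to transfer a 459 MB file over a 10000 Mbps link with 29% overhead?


Effective throughput = 10000 * (1 - 29/100) = 7100 Mbps
File size in Mb = 459 * 8 = 3672 Mb
Time = 3672 / 7100
Time = 0.5172 seconds


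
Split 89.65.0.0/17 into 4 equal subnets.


New prefix = 17 + 2 = 19
Each subnet has 8192 addresses
  89.65.0.0/19
  89.65.32.0/19
  89.65.64.0/19
  89.65.96.0/19
Subnets: 89.65.0.0/19, 89.65.32.0/19, 89.65.64.0/19, 89.65.96.0/19


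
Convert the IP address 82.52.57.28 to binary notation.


82 = 01010010
52 = 00110100
57 = 00111001
28 = 00011100
Binary: 01010010.00110100.00111001.00011100


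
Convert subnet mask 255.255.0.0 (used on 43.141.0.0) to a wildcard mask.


Subnet mask: 255.255.0.0
Wildcard = 255.255.255.255 - subnet mask
255 - 255 = 0
255 - 255 = 0
255 - 0 = 255
255 - 0 = 255
Wildcard: 0.0.255.255


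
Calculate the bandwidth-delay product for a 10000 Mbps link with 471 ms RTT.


BDP = bandwidth * RTT
= 10000 Mbps * 471 ms
= 10000 * 1e6 * 471 / 1000 bits
= 4710000000 bits
= 588750000 bytes
= 574951.1719 KB
BDP = 4710000000 bits (588750000 bytes)


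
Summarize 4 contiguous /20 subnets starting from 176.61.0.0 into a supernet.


Original prefix: /20
Number of subnets: 4 = 2^2
New prefix = 20 - 2 = 18
Supernet: 176.61.0.0/18


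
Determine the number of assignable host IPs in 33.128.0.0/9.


Host bits = 32 - 9 = 23
Total addresses = 2^23 = 8388608
Usable = total - 2 (network and broadcast)
Usable hosts: 8388606


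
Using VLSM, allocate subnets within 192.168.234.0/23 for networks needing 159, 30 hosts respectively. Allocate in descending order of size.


159 hosts -> /24 (254 usable): 192.168.234.0/24
30 hosts -> /27 (30 usable): 192.168.235.0/27
Allocation: 192.168.234.0/24 (159 hosts, 254 usable); 192.168.235.0/27 (30 hosts, 30 usable)


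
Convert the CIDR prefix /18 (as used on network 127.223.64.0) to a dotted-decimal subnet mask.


/18 means 18 network bits, 14 host bits
Binary: 11111111111111111100000000000000
Mask: 255.255.192.0


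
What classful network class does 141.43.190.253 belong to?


First octet: 141
Binary: 10001101
10xxxxxx -> Class B (128-191)
Class B, default mask 255.255.0.0 (/16)


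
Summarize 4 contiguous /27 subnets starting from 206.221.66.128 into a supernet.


Original prefix: /27
Number of subnets: 4 = 2^2
New prefix = 27 - 2 = 25
Supernet: 206.221.66.128/25


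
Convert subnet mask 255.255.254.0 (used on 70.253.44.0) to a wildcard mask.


Subnet mask: 255.255.254.0
Wildcard = 255.255.255.255 - subnet mask
255 - 255 = 0
255 - 255 = 0
255 - 254 = 1
255 - 0 = 255
Wildcard: 0.0.1.255


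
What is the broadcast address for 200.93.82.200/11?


Network: 200.64.0.0/11
Host bits = 21
Set all host bits to 1:
Broadcast: 200.95.255.255


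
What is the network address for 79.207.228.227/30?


IP:   01001111.11001111.11100100.11100011
Mask: 11111111.11111111.11111111.11111100
AND operation:
Net:  01001111.11001111.11100100.11100000
Network: 79.207.228.224/30


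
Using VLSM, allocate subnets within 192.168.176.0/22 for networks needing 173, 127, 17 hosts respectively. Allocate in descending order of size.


173 hosts -> /24 (254 usable): 192.168.176.0/24
127 hosts -> /24 (254 usable): 192.168.177.0/24
17 hosts -> /27 (30 usable): 192.168.178.0/27
Allocation: 192.168.176.0/24 (173 hosts, 254 usable); 192.168.177.0/24 (127 hosts, 254 usable); 192.168.178.0/27 (17 hosts, 30 usable)


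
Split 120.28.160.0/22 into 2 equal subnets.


New prefix = 22 + 1 = 23
Each subnet has 512 addresses
  120.28.160.0/23
  120.28.162.0/23
Subnets: 120.28.160.0/23, 120.28.162.0/23


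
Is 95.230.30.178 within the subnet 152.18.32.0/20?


Subnet network: 152.18.32.0
Test IP AND mask: 95.230.16.0
No, 95.230.30.178 is not in 152.18.32.0/20


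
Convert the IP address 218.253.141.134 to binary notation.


218 = 11011010
253 = 11111101
141 = 10001101
134 = 10000110
Binary: 11011010.11111101.10001101.10000110


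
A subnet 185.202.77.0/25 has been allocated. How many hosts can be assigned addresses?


Host bits = 32 - 25 = 7
Total addresses = 2^7 = 128
Usable = total - 2 (network and broadcast)
Usable hosts: 126


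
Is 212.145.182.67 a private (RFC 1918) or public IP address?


RFC 1918 private ranges:
  10.0.0.0/8 (10.0.0.0 - 10.255.255.255)
  172.16.0.0/12 (172.16.0.0 - 172.31.255.255)
  192.168.0.0/16 (192.168.0.0 - 192.168.255.255)
Public (not in any RFC 1918 range)


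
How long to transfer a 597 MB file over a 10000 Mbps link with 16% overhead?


Effective throughput = 10000 * (1 - 16/100) = 8400 Mbps
File size in Mb = 597 * 8 = 4776 Mb
Time = 4776 / 8400
Time = 0.5686 seconds


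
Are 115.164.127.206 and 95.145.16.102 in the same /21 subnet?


Mask: 255.255.248.0
115.164.127.206 AND mask = 115.164.120.0
95.145.16.102 AND mask = 95.145.16.0
No, different subnets (115.164.120.0 vs 95.145.16.0)


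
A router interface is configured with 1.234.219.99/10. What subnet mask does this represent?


/10 means 10 network bits, 22 host bits
Binary: 11111111110000000000000000000000
Mask: 255.192.0.0


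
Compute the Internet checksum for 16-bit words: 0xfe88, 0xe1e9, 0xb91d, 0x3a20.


Sum all words (with carry folding):
+ 0xfe88 = 0xfe88
+ 0xe1e9 = 0xe072
+ 0xb91d = 0x9990
+ 0x3a20 = 0xd3b0
One's complement: ~0xd3b0
Checksum = 0x2c4f


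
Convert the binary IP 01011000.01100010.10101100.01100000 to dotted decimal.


01011000 = 88
01100010 = 98
10101100 = 172
01100000 = 96
IP: 88.98.172.96


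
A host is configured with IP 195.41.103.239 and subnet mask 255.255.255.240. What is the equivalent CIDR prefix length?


Binary: 11111111.11111111.11111111.11110000
Count leading 1s
Prefix: /28


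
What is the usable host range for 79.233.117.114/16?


Network: 79.233.0.0
Broadcast: 79.233.255.255
First usable = network + 1
Last usable = broadcast - 1
Range: 79.233.0.1 to 79.233.255.254


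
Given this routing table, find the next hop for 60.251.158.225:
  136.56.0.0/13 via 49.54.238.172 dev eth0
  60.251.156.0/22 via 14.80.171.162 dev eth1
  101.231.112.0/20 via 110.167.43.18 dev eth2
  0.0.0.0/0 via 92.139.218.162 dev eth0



Longest prefix match for 60.251.158.225:
  /13 136.56.0.0: no
  /22 60.251.156.0: MATCH
  /20 101.231.112.0: no
  /0 0.0.0.0: MATCH
Selected: next-hop 14.80.171.162 via eth1 (matched /22)


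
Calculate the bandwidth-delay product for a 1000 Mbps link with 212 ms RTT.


BDP = bandwidth * RTT
= 1000 Mbps * 212 ms
= 1000 * 1e6 * 212 / 1000 bits
= 212000000 bits
= 26500000 bytes
= 25878.9062 KB
BDP = 212000000 bits (26500000 bytes)


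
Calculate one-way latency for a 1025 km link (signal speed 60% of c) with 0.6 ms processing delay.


Speed = 0.6 * 3e5 km/s = 180000 km/s
Propagation delay = 1025 / 180000 = 0.0057 s = 5.6944 ms
Processing delay = 0.6 ms
Total one-way latency = 6.2944 ms


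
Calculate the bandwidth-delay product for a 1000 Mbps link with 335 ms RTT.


BDP = bandwidth * RTT
= 1000 Mbps * 335 ms
= 1000 * 1e6 * 335 / 1000 bits
= 335000000 bits
= 41875000 bytes
= 40893.5547 KB
BDP = 335000000 bits (41875000 bytes)


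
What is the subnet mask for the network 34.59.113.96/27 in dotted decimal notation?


/27 means 27 network bits, 5 host bits
Binary: 11111111111111111111111111100000
Mask: 255.255.255.224


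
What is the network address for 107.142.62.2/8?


IP:   01101011.10001110.00111110.00000010
Mask: 11111111.00000000.00000000.00000000
AND operation:
Net:  01101011.00000000.00000000.00000000
Network: 107.0.0.0/8


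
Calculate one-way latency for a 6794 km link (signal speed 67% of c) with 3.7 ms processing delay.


Speed = 0.67 * 3e5 km/s = 201000 km/s
Propagation delay = 6794 / 201000 = 0.0338 s = 33.801 ms
Processing delay = 3.7 ms
Total one-way latency = 37.501 ms


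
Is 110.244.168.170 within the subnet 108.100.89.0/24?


Subnet network: 108.100.89.0
Test IP AND mask: 110.244.168.0
No, 110.244.168.170 is not in 108.100.89.0/24


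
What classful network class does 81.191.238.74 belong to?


First octet: 81
Binary: 01010001
0xxxxxxx -> Class A (1-126)
Class A, default mask 255.0.0.0 (/8)


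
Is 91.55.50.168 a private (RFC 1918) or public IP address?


RFC 1918 private ranges:
  10.0.0.0/8 (10.0.0.0 - 10.255.255.255)
  172.16.0.0/12 (172.16.0.0 - 172.31.255.255)
  192.168.0.0/16 (192.168.0.0 - 192.168.255.255)
Public (not in any RFC 1918 range)


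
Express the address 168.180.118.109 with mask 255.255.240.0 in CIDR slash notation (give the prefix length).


Binary: 11111111.11111111.11110000.00000000
Count leading 1s
Prefix: /20


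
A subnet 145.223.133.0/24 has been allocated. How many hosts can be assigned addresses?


Host bits = 32 - 24 = 8
Total addresses = 2^8 = 256
Usable = total - 2 (network and broadcast)
Usable hosts: 254


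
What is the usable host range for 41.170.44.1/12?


Network: 41.160.0.0
Broadcast: 41.175.255.255
First usable = network + 1
Last usable = broadcast - 1
Range: 41.160.0.1 to 41.175.255.254


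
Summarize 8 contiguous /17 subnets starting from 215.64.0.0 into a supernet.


Original prefix: /17
Number of subnets: 8 = 2^3
New prefix = 17 - 3 = 14
Supernet: 215.64.0.0/14


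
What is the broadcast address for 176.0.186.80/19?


Network: 176.0.160.0/19
Host bits = 13
Set all host bits to 1:
Broadcast: 176.0.191.255


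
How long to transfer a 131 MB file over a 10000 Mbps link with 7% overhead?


Effective throughput = 10000 * (1 - 7/100) = 9300 Mbps
File size in Mb = 131 * 8 = 1048 Mb
Time = 1048 / 9300
Time = 0.1127 seconds


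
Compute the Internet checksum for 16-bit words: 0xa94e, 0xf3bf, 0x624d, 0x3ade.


Sum all words (with carry folding):
+ 0xa94e = 0xa94e
+ 0xf3bf = 0x9d0e
+ 0x624d = 0xff5b
+ 0x3ade = 0x3a3a
One's complement: ~0x3a3a
Checksum = 0xc5c5


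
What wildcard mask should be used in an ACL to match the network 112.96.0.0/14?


Subnet mask: 255.252.0.0
Wildcard = 255.255.255.255 - subnet mask
255 - 255 = 0
255 - 252 = 3
255 - 0 = 255
255 - 0 = 255
Wildcard: 0.3.255.255


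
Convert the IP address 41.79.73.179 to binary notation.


41 = 00101001
79 = 01001111
73 = 01001001
179 = 10110011
Binary: 00101001.01001111.01001001.10110011


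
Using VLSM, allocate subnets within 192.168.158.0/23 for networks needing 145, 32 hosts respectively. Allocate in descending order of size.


145 hosts -> /24 (254 usable): 192.168.158.0/24
32 hosts -> /26 (62 usable): 192.168.159.0/26
Allocation: 192.168.158.0/24 (145 hosts, 254 usable); 192.168.159.0/26 (32 hosts, 62 usable)


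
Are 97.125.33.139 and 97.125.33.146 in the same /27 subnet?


Mask: 255.255.255.224
97.125.33.139 AND mask = 97.125.33.128
97.125.33.146 AND mask = 97.125.33.128
Yes, same subnet (97.125.33.128)


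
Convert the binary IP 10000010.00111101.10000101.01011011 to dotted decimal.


10000010 = 130
00111101 = 61
10000101 = 133
01011011 = 91
IP: 130.61.133.91


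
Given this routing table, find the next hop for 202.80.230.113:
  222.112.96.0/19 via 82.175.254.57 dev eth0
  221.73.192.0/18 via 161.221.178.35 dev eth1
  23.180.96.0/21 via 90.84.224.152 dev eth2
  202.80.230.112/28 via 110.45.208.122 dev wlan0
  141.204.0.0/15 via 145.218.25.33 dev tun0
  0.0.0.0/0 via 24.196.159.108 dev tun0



Longest prefix match for 202.80.230.113:
  /19 222.112.96.0: no
  /18 221.73.192.0: no
  /21 23.180.96.0: no
  /28 202.80.230.112: MATCH
  /15 141.204.0.0: no
  /0 0.0.0.0: MATCH
Selected: next-hop 110.45.208.122 via wlan0 (matched /28)


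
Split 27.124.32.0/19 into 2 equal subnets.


New prefix = 19 + 1 = 20
Each subnet has 4096 addresses
  27.124.32.0/20
  27.124.48.0/20
Subnets: 27.124.32.0/20, 27.124.48.0/20


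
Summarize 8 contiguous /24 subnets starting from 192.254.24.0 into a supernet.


Original prefix: /24
Number of subnets: 8 = 2^3
New prefix = 24 - 3 = 21
Supernet: 192.254.24.0/21


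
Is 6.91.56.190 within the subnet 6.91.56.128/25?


Subnet network: 6.91.56.128
Test IP AND mask: 6.91.56.128
Yes, 6.91.56.190 is in 6.91.56.128/25


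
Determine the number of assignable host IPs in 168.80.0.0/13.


Host bits = 32 - 13 = 19
Total addresses = 2^19 = 524288
Usable = total - 2 (network and broadcast)
Usable hosts: 524286


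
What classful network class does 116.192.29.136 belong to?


First octet: 116
Binary: 01110100
0xxxxxxx -> Class A (1-126)
Class A, default mask 255.0.0.0 (/8)


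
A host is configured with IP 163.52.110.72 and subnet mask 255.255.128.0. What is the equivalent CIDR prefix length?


Binary: 11111111.11111111.10000000.00000000
Count leading 1s
Prefix: /17


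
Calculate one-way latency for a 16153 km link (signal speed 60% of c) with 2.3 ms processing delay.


Speed = 0.6 * 3e5 km/s = 180000 km/s
Propagation delay = 16153 / 180000 = 0.0897 s = 89.7389 ms
Processing delay = 2.3 ms
Total one-way latency = 92.0389 ms


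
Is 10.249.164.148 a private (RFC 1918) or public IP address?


RFC 1918 private ranges:
  10.0.0.0/8 (10.0.0.0 - 10.255.255.255)
  172.16.0.0/12 (172.16.0.0 - 172.31.255.255)
  192.168.0.0/16 (192.168.0.0 - 192.168.255.255)
Private (in 10.0.0.0/8)


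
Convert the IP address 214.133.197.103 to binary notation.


214 = 11010110
133 = 10000101
197 = 11000101
103 = 01100111
Binary: 11010110.10000101.11000101.01100111


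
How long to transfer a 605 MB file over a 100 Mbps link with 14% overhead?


Effective throughput = 100 * (1 - 14/100) = 86 Mbps
File size in Mb = 605 * 8 = 4840 Mb
Time = 4840 / 86
Time = 56.2791 seconds


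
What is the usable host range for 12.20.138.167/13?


Network: 12.16.0.0
Broadcast: 12.23.255.255
First usable = network + 1
Last usable = broadcast - 1
Range: 12.16.0.1 to 12.23.255.254


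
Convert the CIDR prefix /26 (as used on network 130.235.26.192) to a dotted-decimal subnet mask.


/26 means 26 network bits, 6 host bits
Binary: 11111111111111111111111111000000
Mask: 255.255.255.192


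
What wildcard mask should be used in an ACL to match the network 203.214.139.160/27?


Subnet mask: 255.255.255.224
Wildcard = 255.255.255.255 - subnet mask
255 - 255 = 0
255 - 255 = 0
255 - 255 = 0
255 - 224 = 31
Wildcard: 0.0.0.31


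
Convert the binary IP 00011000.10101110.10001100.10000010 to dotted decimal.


00011000 = 24
10101110 = 174
10001100 = 140
10000010 = 130
IP: 24.174.140.130


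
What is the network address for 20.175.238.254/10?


IP:   00010100.10101111.11101110.11111110
Mask: 11111111.11000000.00000000.00000000
AND operation:
Net:  00010100.10000000.00000000.00000000
Network: 20.128.0.0/10


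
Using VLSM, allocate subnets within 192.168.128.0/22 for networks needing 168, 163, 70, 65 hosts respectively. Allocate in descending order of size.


168 hosts -> /24 (254 usable): 192.168.128.0/24
163 hosts -> /24 (254 usable): 192.168.129.0/24
70 hosts -> /25 (126 usable): 192.168.130.0/25
65 hosts -> /25 (126 usable): 192.168.130.128/25
Allocation: 192.168.128.0/24 (168 hosts, 254 usable); 192.168.129.0/24 (163 hosts, 254 usable); 192.168.130.0/25 (70 hosts, 126 usable); 192.168.130.128/25 (65 hosts, 126 usable)


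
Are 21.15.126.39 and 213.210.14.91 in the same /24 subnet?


Mask: 255.255.255.0
21.15.126.39 AND mask = 21.15.126.0
213.210.14.91 AND mask = 213.210.14.0
No, different subnets (21.15.126.0 vs 213.210.14.0)


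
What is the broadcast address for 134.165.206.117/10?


Network: 134.128.0.0/10
Host bits = 22
Set all host bits to 1:
Broadcast: 134.191.255.255


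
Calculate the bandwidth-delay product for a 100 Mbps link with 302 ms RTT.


BDP = bandwidth * RTT
= 100 Mbps * 302 ms
= 100 * 1e6 * 302 / 1000 bits
= 30200000 bits
= 3775000 bytes
= 3686.5234 KB
BDP = 30200000 bits (3775000 bytes)


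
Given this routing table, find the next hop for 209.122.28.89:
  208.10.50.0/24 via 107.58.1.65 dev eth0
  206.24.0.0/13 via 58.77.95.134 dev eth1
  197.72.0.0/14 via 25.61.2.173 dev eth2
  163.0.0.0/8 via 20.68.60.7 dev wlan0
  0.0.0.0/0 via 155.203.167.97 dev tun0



Longest prefix match for 209.122.28.89:
  /24 208.10.50.0: no
  /13 206.24.0.0: no
  /14 197.72.0.0: no
  /8 163.0.0.0: no
  /0 0.0.0.0: MATCH
Selected: next-hop 155.203.167.97 via tun0 (matched /0)


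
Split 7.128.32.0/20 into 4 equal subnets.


New prefix = 20 + 2 = 22
Each subnet has 1024 addresses
  7.128.32.0/22
  7.128.36.0/22
  7.128.40.0/22
  7.128.44.0/22
Subnets: 7.128.32.0/22, 7.128.36.0/22, 7.128.40.0/22, 7.128.44.0/22


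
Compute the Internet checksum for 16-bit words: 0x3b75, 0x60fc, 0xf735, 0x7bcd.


Sum all words (with carry folding):
+ 0x3b75 = 0x3b75
+ 0x60fc = 0x9c71
+ 0xf735 = 0x93a7
+ 0x7bcd = 0x0f75
One's complement: ~0x0f75
Checksum = 0xf08a


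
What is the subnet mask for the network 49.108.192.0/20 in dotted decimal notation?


/20 means 20 network bits, 12 host bits
Binary: 11111111111111111111000000000000
Mask: 255.255.240.0


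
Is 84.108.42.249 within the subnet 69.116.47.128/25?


Subnet network: 69.116.47.128
Test IP AND mask: 84.108.42.128
No, 84.108.42.249 is not in 69.116.47.128/25


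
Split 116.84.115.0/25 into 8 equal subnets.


New prefix = 25 + 3 = 28
Each subnet has 16 addresses
  116.84.115.0/28
  116.84.115.16/28
  116.84.115.32/28
  116.84.115.48/28
  116.84.115.64/28
  116.84.115.80/28
  116.84.115.96/28
  116.84.115.112/28
Subnets: 116.84.115.0/28, 116.84.115.16/28, 116.84.115.32/28, 116.84.115.48/28, 116.84.115.64/28, 116.84.115.80/28, 116.84.115.96/28, 116.84.115.112/28


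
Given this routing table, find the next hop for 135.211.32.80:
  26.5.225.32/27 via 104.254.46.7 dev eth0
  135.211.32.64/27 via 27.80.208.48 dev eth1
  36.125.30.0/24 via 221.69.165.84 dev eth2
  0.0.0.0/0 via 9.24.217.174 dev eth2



Longest prefix match for 135.211.32.80:
  /27 26.5.225.32: no
  /27 135.211.32.64: MATCH
  /24 36.125.30.0: no
  /0 0.0.0.0: MATCH
Selected: next-hop 27.80.208.48 via eth1 (matched /27)


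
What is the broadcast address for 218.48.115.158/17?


Network: 218.48.0.0/17
Host bits = 15
Set all host bits to 1:
Broadcast: 218.48.127.255


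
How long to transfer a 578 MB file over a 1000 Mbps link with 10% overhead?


Effective throughput = 1000 * (1 - 10/100) = 900 Mbps
File size in Mb = 578 * 8 = 4624 Mb
Time = 4624 / 900
Time = 5.1378 seconds


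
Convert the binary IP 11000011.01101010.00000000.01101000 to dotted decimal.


11000011 = 195
01101010 = 106
00000000 = 0
01101000 = 104
IP: 195.106.0.104


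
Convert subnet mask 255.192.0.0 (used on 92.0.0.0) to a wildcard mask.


Subnet mask: 255.192.0.0
Wildcard = 255.255.255.255 - subnet mask
255 - 255 = 0
255 - 192 = 63
255 - 0 = 255
255 - 0 = 255
Wildcard: 0.63.255.255


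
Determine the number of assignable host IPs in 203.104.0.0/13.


Host bits = 32 - 13 = 19
Total addresses = 2^19 = 524288
Usable = total - 2 (network and broadcast)
Usable hosts: 524286


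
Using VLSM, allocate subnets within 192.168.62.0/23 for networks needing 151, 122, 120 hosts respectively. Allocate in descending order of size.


151 hosts -> /24 (254 usable): 192.168.62.0/24
122 hosts -> /25 (126 usable): 192.168.63.0/25
120 hosts -> /25 (126 usable): 192.168.63.128/25
Allocation: 192.168.62.0/24 (151 hosts, 254 usable); 192.168.63.0/25 (122 hosts, 126 usable); 192.168.63.128/25 (120 hosts, 126 usable)


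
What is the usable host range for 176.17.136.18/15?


Network: 176.16.0.0
Broadcast: 176.17.255.255
First usable = network + 1
Last usable = broadcast - 1
Range: 176.16.0.1 to 176.17.255.254


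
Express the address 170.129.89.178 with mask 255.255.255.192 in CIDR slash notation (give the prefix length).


Binary: 11111111.11111111.11111111.11000000
Count leading 1s
Prefix: /26


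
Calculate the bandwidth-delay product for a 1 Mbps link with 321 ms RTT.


BDP = bandwidth * RTT
= 1 Mbps * 321 ms
= 1 * 1e6 * 321 / 1000 bits
= 321000 bits
= 40125 bytes
= 39.1846 KB
BDP = 321000 bits (40125 bytes)


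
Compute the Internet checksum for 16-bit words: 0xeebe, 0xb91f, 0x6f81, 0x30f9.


Sum all words (with carry folding):
+ 0xeebe = 0xeebe
+ 0xb91f = 0xa7de
+ 0x6f81 = 0x1760
+ 0x30f9 = 0x4859
One's complement: ~0x4859
Checksum = 0xb7a6


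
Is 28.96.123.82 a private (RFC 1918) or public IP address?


RFC 1918 private ranges:
  10.0.0.0/8 (10.0.0.0 - 10.255.255.255)
  172.16.0.0/12 (172.16.0.0 - 172.31.255.255)
  192.168.0.0/16 (192.168.0.0 - 192.168.255.255)
Public (not in any RFC 1918 range)


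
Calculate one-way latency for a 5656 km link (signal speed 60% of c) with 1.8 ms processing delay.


Speed = 0.6 * 3e5 km/s = 180000 km/s
Propagation delay = 5656 / 180000 = 0.0314 s = 31.4222 ms
Processing delay = 1.8 ms
Total one-way latency = 33.2222 ms


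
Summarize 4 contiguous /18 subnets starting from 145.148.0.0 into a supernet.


Original prefix: /18
Number of subnets: 4 = 2^2
New prefix = 18 - 2 = 16
Supernet: 145.148.0.0/16


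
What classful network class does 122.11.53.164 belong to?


First octet: 122
Binary: 01111010
0xxxxxxx -> Class A (1-126)
Class A, default mask 255.0.0.0 (/8)


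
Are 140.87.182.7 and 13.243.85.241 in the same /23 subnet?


Mask: 255.255.254.0
140.87.182.7 AND mask = 140.87.182.0
13.243.85.241 AND mask = 13.243.84.0
No, different subnets (140.87.182.0 vs 13.243.84.0)


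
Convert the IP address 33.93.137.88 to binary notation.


33 = 00100001
93 = 01011101
137 = 10001001
88 = 01011000
Binary: 00100001.01011101.10001001.01011000


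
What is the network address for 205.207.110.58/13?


IP:   11001101.11001111.01101110.00111010
Mask: 11111111.11111000.00000000.00000000
AND operation:
Net:  11001101.11001000.00000000.00000000
Network: 205.200.0.0/13


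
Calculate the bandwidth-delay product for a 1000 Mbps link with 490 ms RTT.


BDP = bandwidth * RTT
= 1000 Mbps * 490 ms
= 1000 * 1e6 * 490 / 1000 bits
= 490000000 bits
= 61250000 bytes
= 59814.4531 KB
BDP = 490000000 bits (61250000 bytes)


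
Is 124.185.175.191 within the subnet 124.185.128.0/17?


Subnet network: 124.185.128.0
Test IP AND mask: 124.185.128.0
Yes, 124.185.175.191 is in 124.185.128.0/17


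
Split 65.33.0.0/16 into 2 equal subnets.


New prefix = 16 + 1 = 17
Each subnet has 32768 addresses
  65.33.0.0/17
  65.33.128.0/17
Subnets: 65.33.0.0/17, 65.33.128.0/17


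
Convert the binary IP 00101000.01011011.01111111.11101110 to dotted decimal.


00101000 = 40
01011011 = 91
01111111 = 127
11101110 = 238
IP: 40.91.127.238


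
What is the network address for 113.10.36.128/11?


IP:   01110001.00001010.00100100.10000000
Mask: 11111111.11100000.00000000.00000000
AND operation:
Net:  01110001.00000000.00000000.00000000
Network: 113.0.0.0/11


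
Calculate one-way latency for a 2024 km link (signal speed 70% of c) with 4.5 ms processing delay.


Speed = 0.7 * 3e5 km/s = 210000 km/s
Propagation delay = 2024 / 210000 = 0.0096 s = 9.6381 ms
Processing delay = 4.5 ms
Total one-way latency = 14.1381 ms


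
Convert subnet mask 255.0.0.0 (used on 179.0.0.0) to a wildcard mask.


Subnet mask: 255.0.0.0
Wildcard = 255.255.255.255 - subnet mask
255 - 255 = 0
255 - 0 = 255
255 - 0 = 255
255 - 0 = 255
Wildcard: 0.255.255.255


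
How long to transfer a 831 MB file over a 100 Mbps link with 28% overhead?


Effective throughput = 100 * (1 - 28/100) = 72 Mbps
File size in Mb = 831 * 8 = 6648 Mb
Time = 6648 / 72
Time = 92.3333 seconds


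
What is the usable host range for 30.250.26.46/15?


Network: 30.250.0.0
Broadcast: 30.251.255.255
First usable = network + 1
Last usable = broadcast - 1
Range: 30.250.0.1 to 30.251.255.254


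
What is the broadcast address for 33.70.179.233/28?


Network: 33.70.179.224/28
Host bits = 4
Set all host bits to 1:
Broadcast: 33.70.179.239


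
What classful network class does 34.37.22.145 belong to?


First octet: 34
Binary: 00100010
0xxxxxxx -> Class A (1-126)
Class A, default mask 255.0.0.0 (/8)


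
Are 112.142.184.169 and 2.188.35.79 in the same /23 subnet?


Mask: 255.255.254.0
112.142.184.169 AND mask = 112.142.184.0
2.188.35.79 AND mask = 2.188.34.0
No, different subnets (112.142.184.0 vs 2.188.34.0)


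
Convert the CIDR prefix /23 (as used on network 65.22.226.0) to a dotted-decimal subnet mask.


/23 means 23 network bits, 9 host bits
Binary: 11111111111111111111111000000000
Mask: 255.255.254.0


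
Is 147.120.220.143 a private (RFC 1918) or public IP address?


RFC 1918 private ranges:
  10.0.0.0/8 (10.0.0.0 - 10.255.255.255)
  172.16.0.0/12 (172.16.0.0 - 172.31.255.255)
  192.168.0.0/16 (192.168.0.0 - 192.168.255.255)
Public (not in any RFC 1918 range)


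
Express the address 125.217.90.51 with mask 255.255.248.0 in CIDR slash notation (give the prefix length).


Binary: 11111111.11111111.11111000.00000000
Count leading 1s
Prefix: /21


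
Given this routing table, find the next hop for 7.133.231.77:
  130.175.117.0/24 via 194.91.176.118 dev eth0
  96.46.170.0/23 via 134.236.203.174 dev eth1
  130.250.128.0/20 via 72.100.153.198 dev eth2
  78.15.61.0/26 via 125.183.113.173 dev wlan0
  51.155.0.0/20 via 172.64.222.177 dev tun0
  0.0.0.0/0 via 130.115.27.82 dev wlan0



Longest prefix match for 7.133.231.77:
  /24 130.175.117.0: no
  /23 96.46.170.0: no
  /20 130.250.128.0: no
  /26 78.15.61.0: no
  /20 51.155.0.0: no
  /0 0.0.0.0: MATCH
Selected: next-hop 130.115.27.82 via wlan0 (matched /0)


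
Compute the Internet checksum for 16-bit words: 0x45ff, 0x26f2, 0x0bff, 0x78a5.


Sum all words (with carry folding):
+ 0x45ff = 0x45ff
+ 0x26f2 = 0x6cf1
+ 0x0bff = 0x78f0
+ 0x78a5 = 0xf195
One's complement: ~0xf195
Checksum = 0x0e6a


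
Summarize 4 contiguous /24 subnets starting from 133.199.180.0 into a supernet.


Original prefix: /24
Number of subnets: 4 = 2^2
New prefix = 24 - 2 = 22
Supernet: 133.199.180.0/22


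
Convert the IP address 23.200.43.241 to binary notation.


23 = 00010111
200 = 11001000
43 = 00101011
241 = 11110001
Binary: 00010111.11001000.00101011.11110001


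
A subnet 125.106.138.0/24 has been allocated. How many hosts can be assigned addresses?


Host bits = 32 - 24 = 8
Total addresses = 2^8 = 256
Usable = total - 2 (network and broadcast)
Usable hosts: 254


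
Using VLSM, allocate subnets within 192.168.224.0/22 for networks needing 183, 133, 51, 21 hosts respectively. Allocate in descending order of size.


183 hosts -> /24 (254 usable): 192.168.224.0/24
133 hosts -> /24 (254 usable): 192.168.225.0/24
51 hosts -> /26 (62 usable): 192.168.226.0/26
21 hosts -> /27 (30 usable): 192.168.226.64/27
Allocation: 192.168.224.0/24 (183 hosts, 254 usable); 192.168.225.0/24 (133 hosts, 254 usable); 192.168.226.0/26 (51 hosts, 62 usable); 192.168.226.64/27 (21 hosts, 30 usable)


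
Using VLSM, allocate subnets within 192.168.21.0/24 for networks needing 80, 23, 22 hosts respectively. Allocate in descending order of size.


80 hosts -> /25 (126 usable): 192.168.21.0/25
23 hosts -> /27 (30 usable): 192.168.21.128/27
22 hosts -> /27 (30 usable): 192.168.21.160/27
Allocation: 192.168.21.0/25 (80 hosts, 126 usable); 192.168.21.128/27 (23 hosts, 30 usable); 192.168.21.160/27 (22 hosts, 30 usable)


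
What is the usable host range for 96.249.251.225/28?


Network: 96.249.251.224
Broadcast: 96.249.251.239
First usable = network + 1
Last usable = broadcast - 1
Range: 96.249.251.225 to 96.249.251.238


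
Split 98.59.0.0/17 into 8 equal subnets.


New prefix = 17 + 3 = 20
Each subnet has 4096 addresses
  98.59.0.0/20
  98.59.16.0/20
  98.59.32.0/20
  98.59.48.0/20
  98.59.64.0/20
  98.59.80.0/20
  98.59.96.0/20
  98.59.112.0/20
Subnets: 98.59.0.0/20, 98.59.16.0/20, 98.59.32.0/20, 98.59.48.0/20, 98.59.64.0/20, 98.59.80.0/20, 98.59.96.0/20, 98.59.112.0/20


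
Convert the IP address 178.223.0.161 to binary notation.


178 = 10110010
223 = 11011111
0 = 00000000
161 = 10100001
Binary: 10110010.11011111.00000000.10100001


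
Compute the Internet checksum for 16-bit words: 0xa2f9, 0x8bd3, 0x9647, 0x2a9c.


Sum all words (with carry folding):
+ 0xa2f9 = 0xa2f9
+ 0x8bd3 = 0x2ecd
+ 0x9647 = 0xc514
+ 0x2a9c = 0xefb0
One's complement: ~0xefb0
Checksum = 0x104f


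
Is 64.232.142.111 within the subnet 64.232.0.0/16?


Subnet network: 64.232.0.0
Test IP AND mask: 64.232.0.0
Yes, 64.232.142.111 is in 64.232.0.0/16


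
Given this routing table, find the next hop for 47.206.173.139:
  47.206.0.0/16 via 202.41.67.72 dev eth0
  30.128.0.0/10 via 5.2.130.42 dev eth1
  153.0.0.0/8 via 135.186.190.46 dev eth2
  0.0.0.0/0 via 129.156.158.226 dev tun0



Longest prefix match for 47.206.173.139:
  /16 47.206.0.0: MATCH
  /10 30.128.0.0: no
  /8 153.0.0.0: no
  /0 0.0.0.0: MATCH
Selected: next-hop 202.41.67.72 via eth0 (matched /16)


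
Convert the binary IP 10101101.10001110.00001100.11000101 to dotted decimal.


10101101 = 173
10001110 = 142
00001100 = 12
11000101 = 197
IP: 173.142.12.197


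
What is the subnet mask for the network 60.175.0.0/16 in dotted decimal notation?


/16 means 16 network bits, 16 host bits
Binary: 11111111111111110000000000000000
Mask: 255.255.0.0


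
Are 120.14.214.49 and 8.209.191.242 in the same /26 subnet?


Mask: 255.255.255.192
120.14.214.49 AND mask = 120.14.214.0
8.209.191.242 AND mask = 8.209.191.192
No, different subnets (120.14.214.0 vs 8.209.191.192)


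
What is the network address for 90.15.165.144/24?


IP:   01011010.00001111.10100101.10010000
Mask: 11111111.11111111.11111111.00000000
AND operation:
Net:  01011010.00001111.10100101.00000000
Network: 90.15.165.0/24


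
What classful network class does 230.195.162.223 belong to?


First octet: 230
Binary: 11100110
1110xxxx -> Class D (224-239)
Class D (multicast), default mask N/A


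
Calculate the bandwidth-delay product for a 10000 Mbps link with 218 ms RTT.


BDP = bandwidth * RTT
= 10000 Mbps * 218 ms
= 10000 * 1e6 * 218 / 1000 bits
= 2180000000 bits
= 272500000 bytes
= 266113.2812 KB
BDP = 2180000000 bits (272500000 bytes)


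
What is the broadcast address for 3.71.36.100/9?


Network: 3.0.0.0/9
Host bits = 23
Set all host bits to 1:
Broadcast: 3.127.255.255


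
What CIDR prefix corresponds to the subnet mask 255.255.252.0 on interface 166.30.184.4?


Binary: 11111111.11111111.11111100.00000000
Count leading 1s
Prefix: /22


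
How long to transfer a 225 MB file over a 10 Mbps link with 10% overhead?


Effective throughput = 10 * (1 - 10/100) = 9 Mbps
File size in Mb = 225 * 8 = 1800 Mb
Time = 1800 / 9
Time = 200 seconds


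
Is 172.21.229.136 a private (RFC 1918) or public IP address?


RFC 1918 private ranges:
  10.0.0.0/8 (10.0.0.0 - 10.255.255.255)
  172.16.0.0/12 (172.16.0.0 - 172.31.255.255)
  192.168.0.0/16 (192.168.0.0 - 192.168.255.255)
Private (in 172.16.0.0/12)


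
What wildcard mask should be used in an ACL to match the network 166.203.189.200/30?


Subnet mask: 255.255.255.252
Wildcard = 255.255.255.255 - subnet mask
255 - 255 = 0
255 - 255 = 0
255 - 255 = 0
255 - 252 = 3
Wildcard: 0.0.0.3


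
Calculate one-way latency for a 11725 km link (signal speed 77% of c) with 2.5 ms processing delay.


Speed = 0.77 * 3e5 km/s = 231000 km/s
Propagation delay = 11725 / 231000 = 0.0508 s = 50.7576 ms
Processing delay = 2.5 ms
Total one-way latency = 53.2576 ms


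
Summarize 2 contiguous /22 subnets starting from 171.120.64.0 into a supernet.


Original prefix: /22
Number of subnets: 2 = 2^1
New prefix = 22 - 1 = 21
Supernet: 171.120.64.0/21


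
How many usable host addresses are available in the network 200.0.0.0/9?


Host bits = 32 - 9 = 23
Total addresses = 2^23 = 8388608
Usable = total - 2 (network and broadcast)
Usable hosts: 8388606


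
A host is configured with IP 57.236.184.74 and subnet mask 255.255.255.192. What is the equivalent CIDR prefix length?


Binary: 11111111.11111111.11111111.11000000
Count leading 1s
Prefix: /26


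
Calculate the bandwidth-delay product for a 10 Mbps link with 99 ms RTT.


BDP = bandwidth * RTT
= 10 Mbps * 99 ms
= 10 * 1e6 * 99 / 1000 bits
= 990000 bits
= 123750 bytes
= 120.8496 KB
BDP = 990000 bits (123750 bytes)


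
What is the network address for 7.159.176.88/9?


IP:   00000111.10011111.10110000.01011000
Mask: 11111111.10000000.00000000.00000000
AND operation:
Net:  00000111.10000000.00000000.00000000
Network: 7.128.0.0/9
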